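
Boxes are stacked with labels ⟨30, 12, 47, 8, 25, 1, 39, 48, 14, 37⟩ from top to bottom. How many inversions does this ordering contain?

20

Sweep left to right; for each value list the smaller values that follow it:
30: 5
12: 2
47: 6
8: 1
25: 2
1: 0
39: 2
48: 2
14: 0
37: 0
Sum: 5 + 2 + 6 + 1 + 2 + 0 + 2 + 2 + 0 + 0 = 20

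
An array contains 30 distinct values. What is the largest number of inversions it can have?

435

A reversed (strictly descending) arrangement makes every pair an inversion, giving C(30, 2) inversions.
C(30, 2) = 30·29/2 = 435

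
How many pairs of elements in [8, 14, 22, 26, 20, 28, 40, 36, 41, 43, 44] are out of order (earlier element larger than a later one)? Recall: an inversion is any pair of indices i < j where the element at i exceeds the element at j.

For each element, count later entries that are smaller:
8: 0
14: 0
22: 1
26: 1
20: 0
28: 0
40: 1
36: 0
41: 0
43: 0
44: 0
Sum: 0 + 0 + 1 + 1 + 0 + 0 + 1 + 0 + 0 + 0 + 0 = 3

There are 3 inversions.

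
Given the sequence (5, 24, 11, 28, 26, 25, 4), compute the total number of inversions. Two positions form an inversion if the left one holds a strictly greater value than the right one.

Count, for each position, how many later elements it exceeds:
5: 1
24: 2
11: 1
28: 3
26: 2
25: 1
4: 0
Sum: 1 + 2 + 1 + 3 + 2 + 1 + 0 = 10

Inversions: 10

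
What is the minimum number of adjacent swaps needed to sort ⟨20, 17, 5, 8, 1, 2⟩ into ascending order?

Minimum adjacent swaps = number of inversions (each swap of adjacent out-of-order elements removes one inversion and no swap can remove more).
Count inversions — for each element, later elements that are smaller:
20: 17, 5, 8, 1, 2 → 5
17: 5, 8, 1, 2 → 4
5: 1, 2 → 2
8: 1, 2 → 2
1: none → 0
2: none → 0
Total inversions: 5 + 4 + 2 + 2 + 0 + 0 = 13

13 adjacent swaps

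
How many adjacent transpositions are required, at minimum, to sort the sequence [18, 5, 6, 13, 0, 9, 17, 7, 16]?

The minimum number of adjacent swaps to sort an array equals its inversion count, since every such swap removes exactly one inversion.
Count inversions — for each element, later elements that are smaller:
18: 5, 6, 13, 0, 9, 17, 7, 16 → 8
5: 0 → 1
6: 0 → 1
13: 0, 9, 7 → 3
0: none → 0
9: 7 → 1
17: 7, 16 → 2
7: none → 0
16: none → 0
Total inversions: 8 + 1 + 1 + 3 + 0 + 1 + 2 + 0 + 0 = 16

16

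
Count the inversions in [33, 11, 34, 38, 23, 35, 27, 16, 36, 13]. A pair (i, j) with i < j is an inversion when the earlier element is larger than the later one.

Count, for each position, how many later elements it exceeds:
33: 5
11: 0
34: 4
38: 6
23: 2
35: 3
27: 2
16: 1
36: 1
13: 0
Sum: 5 + 0 + 4 + 6 + 2 + 3 + 2 + 1 + 1 + 0 = 24

24 inversions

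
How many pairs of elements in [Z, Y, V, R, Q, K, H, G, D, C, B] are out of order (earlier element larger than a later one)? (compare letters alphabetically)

55

For each element, count later entries that are smaller:
Z: 10
Y: 9
V: 8
R: 7
Q: 6
K: 5
H: 4
G: 3
D: 2
C: 1
B: 0
Sum: 10 + 9 + 8 + 7 + 6 + 5 + 4 + 3 + 2 + 1 + 0 = 55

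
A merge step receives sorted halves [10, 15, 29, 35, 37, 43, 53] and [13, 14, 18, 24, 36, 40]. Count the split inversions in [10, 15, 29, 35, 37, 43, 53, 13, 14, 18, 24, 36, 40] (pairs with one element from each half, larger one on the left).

27

For each element r of the right run, count left-run elements greater than r:
r = 13: 15, 29, 35, 37, 43, 53 → 6
r = 14: 15, 29, 35, 37, 43, 53 → 6
r = 18: 29, 35, 37, 43, 53 → 5
r = 24: 29, 35, 37, 43, 53 → 5
r = 36: 37, 43, 53 → 3
r = 40: 43, 53 → 2
Cross-inversions: 6 + 6 + 5 + 5 + 3 + 2 = 27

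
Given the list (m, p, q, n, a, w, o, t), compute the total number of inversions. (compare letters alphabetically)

10

Element-by-element contributions:
m → a → 1
p → n, a, o → 3
q → n, a, o → 3
n → a → 1
a → none → 0
w → o, t → 2
o → none → 0
t → none → 0
Sum: 1 + 3 + 3 + 1 + 0 + 2 + 0 + 0 = 10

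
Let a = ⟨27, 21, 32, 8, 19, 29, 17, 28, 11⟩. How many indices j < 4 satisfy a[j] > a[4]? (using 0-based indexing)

The element at index 4 is 19.
Elements before it: 27, 21, 32, 8
Those larger than 19: 27, 21, 32

3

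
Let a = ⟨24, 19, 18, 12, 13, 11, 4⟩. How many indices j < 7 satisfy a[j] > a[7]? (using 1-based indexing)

6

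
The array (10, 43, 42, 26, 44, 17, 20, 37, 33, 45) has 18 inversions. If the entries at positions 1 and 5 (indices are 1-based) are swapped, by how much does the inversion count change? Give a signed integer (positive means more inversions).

Positions 1 and 5 hold 10 and 44; after swapping, the array is [44, 43, 42, 26, 10, 17, 20, 37, 33, 45].
Sweep left to right; for each value list the smaller values that follow it:
44 → 43, 42, 26, 10, 17, 20, 37, 33 → 8
43 → 42, 26, 10, 17, 20, 37, 33 → 7
42 → 26, 10, 17, 20, 37, 33 → 6
26 → 10, 17, 20 → 3
10 → none → 0
17 → none → 0
20 → none → 0
37 → 33 → 1
33 → none → 0
45 → none → 0
Sum: 8 + 7 + 6 + 3 + 0 + 0 + 0 + 1 + 0 + 0 = 25
Change: 25 − 18 = +7

+7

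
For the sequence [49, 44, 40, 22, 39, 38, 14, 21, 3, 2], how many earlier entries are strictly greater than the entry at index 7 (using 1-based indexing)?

6 such elements

The element at index 7 is 14.
Elements before it: 49, 44, 40, 22, 39, 38
Those larger than 14: 49, 44, 40, 22, 39, 38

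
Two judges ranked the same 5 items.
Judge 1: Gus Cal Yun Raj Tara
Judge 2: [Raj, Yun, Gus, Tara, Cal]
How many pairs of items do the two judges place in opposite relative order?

6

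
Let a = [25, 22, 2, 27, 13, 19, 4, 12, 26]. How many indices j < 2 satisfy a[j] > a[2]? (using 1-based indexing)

The element at index 2 is 22.
Elements before it: 25
Those larger than 22: 25

1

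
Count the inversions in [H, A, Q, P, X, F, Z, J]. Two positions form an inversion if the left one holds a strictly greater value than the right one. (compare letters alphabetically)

Count, for each position, how many later elements it exceeds:
H → A, F → 2
A → none → 0
Q → P, F, J → 3
P → F, J → 2
X → F, J → 2
F → none → 0
Z → J → 1
J → none → 0
Sum: 2 + 0 + 3 + 2 + 2 + 0 + 1 + 0 = 10

10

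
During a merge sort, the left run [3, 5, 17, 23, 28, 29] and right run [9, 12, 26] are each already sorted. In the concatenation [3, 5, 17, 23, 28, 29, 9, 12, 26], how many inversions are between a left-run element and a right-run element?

10

Take each right-half value and tally the left-half values above it:
r = 9: 17, 23, 28, 29 → 4
r = 12: 17, 23, 28, 29 → 4
r = 26: 28, 29 → 2
Cross-inversions: 4 + 4 + 2 = 10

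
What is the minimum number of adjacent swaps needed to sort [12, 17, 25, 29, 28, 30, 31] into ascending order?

Each adjacent swap fixes exactly one inversion, so the minimum swap count equals the number of inversions.
Count inversions — for each element, later elements that are smaller:
12: none → 0
17: none → 0
25: none → 0
29: 28 → 1
28: none → 0
30: none → 0
31: none → 0
Total inversions: 0 + 0 + 0 + 1 + 0 + 0 + 0 = 1

1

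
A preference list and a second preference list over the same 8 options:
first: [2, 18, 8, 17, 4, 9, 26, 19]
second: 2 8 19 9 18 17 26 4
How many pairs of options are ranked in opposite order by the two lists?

Assign each item its position (1..8) in the first ordering, then rewrite the second ordering as that position sequence:
positions: 2→1, 18→2, 8→3, 17→4, 4→5, 9→6, 26→7, 19→8
second ordering as positions: [1, 3, 8, 6, 2, 4, 7, 5]
Discordant pairs = inversions in this position sequence.
1: 0
3: 2 → 1
8: 6, 2, 4, 7, 5 → 5
6: 2, 4, 5 → 3
2: 0
4: 0
7: 5 → 1
5: 0
Total: 0 + 1 + 5 + 3 + 0 + 0 + 1 + 0 = 10

10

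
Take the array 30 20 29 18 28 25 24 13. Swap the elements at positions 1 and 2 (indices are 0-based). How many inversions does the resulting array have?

Inversions: 22

Positions 1 and 2 hold 20 and 29; after swapping, the array is [30, 29, 20, 18, 28, 25, 24, 13].
Count, for each position, how many later elements it exceeds:
30: 7
29: 6
20: 2
18: 1
28: 3
25: 2
24: 1
13: 0
Sum: 7 + 6 + 2 + 1 + 3 + 2 + 1 + 0 = 22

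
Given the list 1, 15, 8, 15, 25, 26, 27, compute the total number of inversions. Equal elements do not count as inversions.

For each element, count later entries that are smaller:
1: 0
15: 1
8: 0
15: 0
25: 0
26: 0
27: 0
Sum: 0 + 1 + 0 + 0 + 0 + 0 + 0 = 1

1 inversion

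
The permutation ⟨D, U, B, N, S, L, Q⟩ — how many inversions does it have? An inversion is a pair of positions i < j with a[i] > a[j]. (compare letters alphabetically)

9 out-of-order pairs

Out-of-order index pairs (0-indexed):
(0,2): D > B
(1,2): U > B
(1,3): U > N
(1,4): U > S
(1,5): U > L
(1,6): U > Q
(3,5): N > L
(4,5): S > L
(4,6): S > Q
That's 9 pairs.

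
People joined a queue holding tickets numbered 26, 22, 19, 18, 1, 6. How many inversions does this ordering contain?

For each element, count later entries that are smaller:
26: 5
22: 4
19: 3
18: 2
1: 0
6: 0
Sum: 5 + 4 + 3 + 2 + 0 + 0 = 14

14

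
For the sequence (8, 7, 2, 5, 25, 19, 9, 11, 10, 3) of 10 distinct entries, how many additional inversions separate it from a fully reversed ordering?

24 inversions short

Maximum inversions for 10 distinct elements is C(10, 2) = 10·9/2 = 45.
Current inversions — for each element, count later smaller elements:
8: 4
7: 3
2: 0
5: 1
25: 5
19: 4
9: 1
11: 2
10: 1
3: 0
Current total: 4 + 3 + 0 + 1 + 5 + 4 + 1 + 2 + 1 + 0 = 21
Shortfall: 45 − 21 = 24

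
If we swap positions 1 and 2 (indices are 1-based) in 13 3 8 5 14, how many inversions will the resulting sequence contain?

Positions 1 and 2 hold 13 and 3; after swapping, the array is [3, 13, 8, 5, 14].
Sweep left to right; for each value list the smaller values that follow it:
3: 0
13: 2
8: 1
5: 0
14: 0
Sum: 0 + 2 + 1 + 0 + 0 = 3

3 inversions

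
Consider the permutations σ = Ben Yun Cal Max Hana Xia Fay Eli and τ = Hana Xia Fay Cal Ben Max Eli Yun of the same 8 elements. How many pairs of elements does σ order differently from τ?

16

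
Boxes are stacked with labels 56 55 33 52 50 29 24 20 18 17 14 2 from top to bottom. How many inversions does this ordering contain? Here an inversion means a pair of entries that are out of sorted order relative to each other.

There are 64 inversions.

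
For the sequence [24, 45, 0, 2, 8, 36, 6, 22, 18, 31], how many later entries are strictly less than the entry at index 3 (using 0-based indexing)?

The element at index 3 is 2.
Elements after it: 8, 36, 6, 22, 18, 31
None of them are smaller than 2.

0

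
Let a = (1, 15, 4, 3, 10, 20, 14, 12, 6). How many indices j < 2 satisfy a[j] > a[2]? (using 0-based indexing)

The element at index 2 is 4.
Elements before it: 1, 15
Those larger than 4: 15

1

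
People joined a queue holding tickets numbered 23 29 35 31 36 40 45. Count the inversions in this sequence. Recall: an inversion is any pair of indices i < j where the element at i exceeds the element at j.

1

Count, for each position, how many later elements it exceeds:
23: 0
29: 0
35: 1
31: 0
36: 0
40: 0
45: 0
Sum: 0 + 0 + 1 + 0 + 0 + 0 + 0 = 1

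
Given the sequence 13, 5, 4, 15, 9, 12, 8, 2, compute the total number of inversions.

For each element, count later entries that are smaller:
13 → 5, 4, 9, 12, 8, 2 → 6
5 → 4, 2 → 2
4 → 2 → 1
15 → 9, 12, 8, 2 → 4
9 → 8, 2 → 2
12 → 8, 2 → 2
8 → 2 → 1
2 → none → 0
Sum: 6 + 2 + 1 + 4 + 2 + 2 + 1 + 0 = 18

Out-of-order pairs: 18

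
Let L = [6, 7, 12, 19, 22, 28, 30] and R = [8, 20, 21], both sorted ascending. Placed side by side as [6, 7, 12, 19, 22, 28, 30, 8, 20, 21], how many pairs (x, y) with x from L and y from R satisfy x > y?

11

Count, for every r in R, how many entries of L exceed r:
r = 8: 12, 19, 22, 28, 30 → 5
r = 20: 22, 28, 30 → 3
r = 21: 22, 28, 30 → 3
Cross-inversions: 5 + 3 + 3 = 11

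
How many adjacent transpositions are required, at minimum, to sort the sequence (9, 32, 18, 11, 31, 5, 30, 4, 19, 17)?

26 adjacent swaps

Each adjacent swap fixes exactly one inversion, so the minimum swap count equals the number of inversions.
Count inversions — for each element, later elements that are smaller:
9: 5, 4 → 2
32: 18, 11, 31, 5, 30, 4, 19, 17 → 8
18: 11, 5, 4, 17 → 4
11: 5, 4 → 2
31: 5, 30, 4, 19, 17 → 5
5: 4 → 1
30: 4, 19, 17 → 3
4: none → 0
19: 17 → 1
17: none → 0
Total inversions: 2 + 8 + 4 + 2 + 5 + 1 + 3 + 0 + 1 + 0 = 26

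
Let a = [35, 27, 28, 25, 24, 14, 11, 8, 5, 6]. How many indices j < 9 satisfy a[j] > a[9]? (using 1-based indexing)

8

The element at index 9 is 5.
Elements before it: 35, 27, 28, 25, 24, 14, 11, 8
Those larger than 5: 35, 27, 28, 25, 24, 14, 11, 8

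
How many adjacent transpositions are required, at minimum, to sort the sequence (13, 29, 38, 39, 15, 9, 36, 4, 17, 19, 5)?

34

The minimum number of adjacent swaps to sort an array equals its inversion count, since every such swap removes exactly one inversion.
Count inversions — for each element, later elements that are smaller:
13: 9, 4, 5 → 3
29: 15, 9, 4, 17, 19, 5 → 6
38: 15, 9, 36, 4, 17, 19, 5 → 7
39: 15, 9, 36, 4, 17, 19, 5 → 7
15: 9, 4, 5 → 3
9: 4, 5 → 2
36: 4, 17, 19, 5 → 4
4: none → 0
17: 5 → 1
19: 5 → 1
5: none → 0
Total inversions: 3 + 6 + 7 + 7 + 3 + 2 + 4 + 0 + 1 + 1 + 0 = 34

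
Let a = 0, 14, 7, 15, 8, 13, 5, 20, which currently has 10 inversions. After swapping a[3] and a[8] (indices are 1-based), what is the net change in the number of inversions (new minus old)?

+7

Positions 3 and 8 hold 7 and 20; after swapping, the array is [0, 14, 20, 15, 8, 13, 5, 7].
Sweep left to right; for each value list the smaller values that follow it:
0: 0
14: 4
20: 5
15: 4
8: 2
13: 2
5: 0
7: 0
Sum: 0 + 4 + 5 + 4 + 2 + 2 + 0 + 0 = 17
Change: 17 − 10 = +7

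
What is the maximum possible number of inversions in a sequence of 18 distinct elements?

The maximum occurs when the array is in strictly decreasing order: every one of the C(18, 2) pairs is inverted.
C(18, 2) = 18·17/2 = 153

153 inversions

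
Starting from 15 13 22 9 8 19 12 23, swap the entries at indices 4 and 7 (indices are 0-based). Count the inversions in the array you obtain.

Positions 4 and 7 hold 8 and 23; after swapping, the array is [15, 13, 22, 9, 23, 19, 12, 8].
Sweep left to right; for each value list the smaller values that follow it:
15 → 13, 9, 12, 8 → 4
13 → 9, 12, 8 → 3
22 → 9, 19, 12, 8 → 4
9 → 8 → 1
23 → 19, 12, 8 → 3
19 → 12, 8 → 2
12 → 8 → 1
8 → none → 0
Sum: 4 + 3 + 4 + 1 + 3 + 2 + 1 + 0 = 18

18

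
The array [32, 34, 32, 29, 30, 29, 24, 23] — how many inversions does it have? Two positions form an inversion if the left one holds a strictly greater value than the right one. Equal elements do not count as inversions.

24

Sweep left to right; for each value list the smaller values that follow it:
32 → 29, 30, 29, 24, 23 → 5
34 → 32, 29, 30, 29, 24, 23 → 6
32 → 29, 30, 29, 24, 23 → 5
29 → 24, 23 → 2
30 → 29, 24, 23 → 3
29 → 24, 23 → 2
24 → 23 → 1
23 → none → 0
Sum: 5 + 6 + 5 + 2 + 3 + 2 + 1 + 0 = 24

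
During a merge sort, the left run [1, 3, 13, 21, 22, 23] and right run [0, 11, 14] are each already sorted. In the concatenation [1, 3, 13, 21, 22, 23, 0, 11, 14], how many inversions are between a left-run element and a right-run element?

13

For each element r of the right run, count left-run elements greater than r:
r = 0: 1, 3, 13, 21, 22, 23 → 6
r = 11: 13, 21, 22, 23 → 4
r = 14: 21, 22, 23 → 3
Cross-inversions: 6 + 4 + 3 = 13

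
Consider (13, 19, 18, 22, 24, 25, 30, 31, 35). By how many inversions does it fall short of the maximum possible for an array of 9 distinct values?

35 inversions short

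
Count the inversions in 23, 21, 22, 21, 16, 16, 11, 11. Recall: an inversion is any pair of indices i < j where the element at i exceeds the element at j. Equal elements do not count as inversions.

There are 24 inversions.

Sweep left to right; for each value list the smaller values that follow it:
23 → 21, 22, 21, 16, 16, 11, 11 → 7
21 → 16, 16, 11, 11 → 4
22 → 21, 16, 16, 11, 11 → 5
21 → 16, 16, 11, 11 → 4
16 → 11, 11 → 2
16 → 11, 11 → 2
11 → none → 0
11 → none → 0
Sum: 7 + 4 + 5 + 4 + 2 + 2 + 0 + 0 = 24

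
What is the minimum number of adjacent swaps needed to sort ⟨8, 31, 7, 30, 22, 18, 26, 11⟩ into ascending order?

15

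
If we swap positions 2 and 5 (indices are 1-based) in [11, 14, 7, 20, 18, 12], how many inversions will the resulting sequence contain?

Positions 2 and 5 hold 14 and 18; after swapping, the array is [11, 18, 7, 20, 14, 12].
Sweep left to right; for each value list the smaller values that follow it:
11: 1
18: 3
7: 0
20: 2
14: 1
12: 0
Sum: 1 + 3 + 0 + 2 + 1 + 0 = 7

7 inversions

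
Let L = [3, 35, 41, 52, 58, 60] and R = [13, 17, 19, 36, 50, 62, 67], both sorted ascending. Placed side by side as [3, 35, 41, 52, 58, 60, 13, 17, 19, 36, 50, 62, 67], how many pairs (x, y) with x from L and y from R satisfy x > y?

Count, for every r in R, how many entries of L exceed r:
r = 13: 35, 41, 52, 58, 60 → 5
r = 17: 35, 41, 52, 58, 60 → 5
r = 19: 35, 41, 52, 58, 60 → 5
r = 36: 41, 52, 58, 60 → 4
r = 50: 52, 58, 60 → 3
r = 62: none → 0
r = 67: none → 0
Cross-inversions: 5 + 5 + 5 + 4 + 3 + 0 + 0 = 22

There are 22 split inversions.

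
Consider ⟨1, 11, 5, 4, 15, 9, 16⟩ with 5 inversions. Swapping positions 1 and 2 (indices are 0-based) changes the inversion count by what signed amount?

Positions 1 and 2 hold 11 and 5; after swapping, the array is [1, 5, 11, 4, 15, 9, 16].
Count, for each position, how many later elements it exceeds:
1 → none → 0
5 → 4 → 1
11 → 4, 9 → 2
4 → none → 0
15 → 9 → 1
9 → none → 0
16 → none → 0
Sum: 0 + 1 + 2 + 0 + 1 + 0 + 0 = 4
Change: 4 − 5 = -1

-1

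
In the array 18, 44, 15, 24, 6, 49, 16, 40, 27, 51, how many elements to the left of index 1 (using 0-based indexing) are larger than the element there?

0 such elements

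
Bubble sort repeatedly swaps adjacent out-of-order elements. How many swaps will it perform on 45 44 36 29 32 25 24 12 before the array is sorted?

27 swaps

Minimum adjacent swaps = number of inversions (each swap of adjacent out-of-order elements removes one inversion and no swap can remove more).
Count inversions — for each element, later elements that are smaller:
45: 44, 36, 29, 32, 25, 24, 12 → 7
44: 36, 29, 32, 25, 24, 12 → 6
36: 29, 32, 25, 24, 12 → 5
29: 25, 24, 12 → 3
32: 25, 24, 12 → 3
25: 24, 12 → 2
24: 12 → 1
12: none → 0
Total inversions: 7 + 6 + 5 + 3 + 3 + 2 + 1 + 0 = 27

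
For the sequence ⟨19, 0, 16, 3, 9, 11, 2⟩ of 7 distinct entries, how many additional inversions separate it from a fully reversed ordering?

8

Maximum inversions for 7 distinct elements is C(7, 2) = 7·6/2 = 21.
Current inversions — for each element, count later smaller elements:
19: 6
0: 0
16: 4
3: 1
9: 1
11: 1
2: 0
Current total: 6 + 0 + 4 + 1 + 1 + 1 + 0 = 13
Shortfall: 21 − 13 = 8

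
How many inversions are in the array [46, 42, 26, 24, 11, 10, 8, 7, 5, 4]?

45

Sweep left to right; for each value list the smaller values that follow it:
46: 9
42: 8
26: 7
24: 6
11: 5
10: 4
8: 3
7: 2
5: 1
4: 0
Sum: 9 + 8 + 7 + 6 + 5 + 4 + 3 + 2 + 1 + 0 = 45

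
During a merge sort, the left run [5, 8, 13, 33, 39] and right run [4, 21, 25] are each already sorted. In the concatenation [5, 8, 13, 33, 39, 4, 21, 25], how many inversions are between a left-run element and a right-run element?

For each element r of the right run, count left-run elements greater than r:
r = 4: 5, 8, 13, 33, 39 → 5
r = 21: 33, 39 → 2
r = 25: 33, 39 → 2
Cross-inversions: 5 + 2 + 2 = 9

9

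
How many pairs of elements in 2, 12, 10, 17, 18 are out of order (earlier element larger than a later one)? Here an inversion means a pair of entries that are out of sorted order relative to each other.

1 inversion

Count, for each position, how many later elements it exceeds:
2 → none → 0
12 → 10 → 1
10 → none → 0
17 → none → 0
18 → none → 0
Sum: 0 + 1 + 0 + 0 + 0 = 1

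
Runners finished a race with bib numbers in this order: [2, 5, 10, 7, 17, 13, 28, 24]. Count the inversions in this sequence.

Inversions: 3

Sweep left to right; for each value list the smaller values that follow it:
2: 0
5: 0
10: 1
7: 0
17: 1
13: 0
28: 1
24: 0
Sum: 0 + 0 + 1 + 0 + 1 + 0 + 1 + 0 = 3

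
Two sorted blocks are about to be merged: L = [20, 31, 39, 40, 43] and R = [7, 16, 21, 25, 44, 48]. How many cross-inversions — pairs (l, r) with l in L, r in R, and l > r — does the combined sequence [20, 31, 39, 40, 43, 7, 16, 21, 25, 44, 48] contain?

18 cross-inversions

For each element r of the right run, count left-run elements greater than r:
r = 7: 20, 31, 39, 40, 43 → 5
r = 16: 20, 31, 39, 40, 43 → 5
r = 21: 31, 39, 40, 43 → 4
r = 25: 31, 39, 40, 43 → 4
r = 44: none → 0
r = 48: none → 0
Cross-inversions: 5 + 5 + 4 + 4 + 0 + 0 = 18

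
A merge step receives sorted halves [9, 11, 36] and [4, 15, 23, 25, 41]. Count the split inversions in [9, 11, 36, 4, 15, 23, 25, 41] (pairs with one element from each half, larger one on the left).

6

For each element r of the right run, count left-run elements greater than r:
r = 4: 9, 11, 36 → 3
r = 15: 36 → 1
r = 23: 36 → 1
r = 25: 36 → 1
r = 41: none → 0
Cross-inversions: 3 + 1 + 1 + 1 + 0 = 6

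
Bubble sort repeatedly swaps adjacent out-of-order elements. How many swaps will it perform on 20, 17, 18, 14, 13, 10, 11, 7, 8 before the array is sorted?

33 adjacent swaps

The minimum number of adjacent swaps to sort an array equals its inversion count, since every such swap removes exactly one inversion.
Count inversions — for each element, later elements that are smaller:
20: 17, 18, 14, 13, 10, 11, 7, 8 → 8
17: 14, 13, 10, 11, 7, 8 → 6
18: 14, 13, 10, 11, 7, 8 → 6
14: 13, 10, 11, 7, 8 → 5
13: 10, 11, 7, 8 → 4
10: 7, 8 → 2
11: 7, 8 → 2
7: none → 0
8: none → 0
Total inversions: 8 + 6 + 6 + 5 + 4 + 2 + 2 + 0 + 0 = 33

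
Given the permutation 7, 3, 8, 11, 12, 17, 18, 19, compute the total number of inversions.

Sweep left to right; for each value list the smaller values that follow it:
7 → 3 → 1
3 → none → 0
8 → none → 0
11 → none → 0
12 → none → 0
17 → none → 0
18 → none → 0
19 → none → 0
Sum: 1 + 0 + 0 + 0 + 0 + 0 + 0 + 0 = 1

1 inversion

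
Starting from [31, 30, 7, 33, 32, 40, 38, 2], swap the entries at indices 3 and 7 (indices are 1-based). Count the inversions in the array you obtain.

There are 17 inversions.

Positions 3 and 7 hold 7 and 38; after swapping, the array is [31, 30, 38, 33, 32, 40, 7, 2].
Element-by-element contributions:
31: 3
30: 2
38: 4
33: 3
32: 2
40: 2
7: 1
2: 0
Sum: 3 + 2 + 4 + 3 + 2 + 2 + 1 + 0 = 17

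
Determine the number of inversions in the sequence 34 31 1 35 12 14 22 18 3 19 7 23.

38 inversions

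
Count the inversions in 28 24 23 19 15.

Element-by-element contributions:
28 → 24, 23, 19, 15 → 4
24 → 23, 19, 15 → 3
23 → 19, 15 → 2
19 → 15 → 1
15 → none → 0
Sum: 4 + 3 + 2 + 1 + 0 = 10

10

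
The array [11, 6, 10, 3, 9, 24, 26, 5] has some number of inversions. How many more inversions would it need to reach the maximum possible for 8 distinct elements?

15 inversions short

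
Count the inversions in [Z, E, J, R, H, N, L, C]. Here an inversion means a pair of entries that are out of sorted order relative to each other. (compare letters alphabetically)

Sweep left to right; for each value list the smaller values that follow it:
Z: 7
E: 1
J: 2
R: 4
H: 1
N: 2
L: 1
C: 0
Sum: 7 + 1 + 2 + 4 + 1 + 2 + 1 + 0 = 18

18 inversions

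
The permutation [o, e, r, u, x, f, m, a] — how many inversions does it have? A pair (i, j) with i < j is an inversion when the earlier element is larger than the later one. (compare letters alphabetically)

16 out-of-order pairs

Sweep left to right; for each value list the smaller values that follow it:
o: 4
e: 1
r: 3
u: 3
x: 3
f: 1
m: 1
a: 0
Sum: 4 + 1 + 3 + 3 + 3 + 1 + 1 + 0 = 16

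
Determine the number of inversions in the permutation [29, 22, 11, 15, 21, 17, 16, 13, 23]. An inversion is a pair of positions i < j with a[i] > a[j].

21

Count, for each position, how many later elements it exceeds:
29 → 22, 11, 15, 21, 17, 16, 13, 23 → 8
22 → 11, 15, 21, 17, 16, 13 → 6
11 → none → 0
15 → 13 → 1
21 → 17, 16, 13 → 3
17 → 16, 13 → 2
16 → 13 → 1
13 → none → 0
23 → none → 0
Sum: 8 + 6 + 0 + 1 + 3 + 2 + 1 + 0 + 0 = 21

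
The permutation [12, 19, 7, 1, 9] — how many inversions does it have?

7

Inversion pairs (indices are 0-based):
(0,2): 12 > 7
(0,3): 12 > 1
(0,4): 12 > 9
(1,2): 19 > 7
(1,3): 19 > 1
(1,4): 19 > 9
(2,3): 7 > 1
That's 7 pairs.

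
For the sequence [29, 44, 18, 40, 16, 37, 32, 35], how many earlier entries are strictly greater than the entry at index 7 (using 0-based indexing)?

The element at index 7 is 35.
Elements before it: 29, 44, 18, 40, 16, 37, 32
Those larger than 35: 44, 40, 37

3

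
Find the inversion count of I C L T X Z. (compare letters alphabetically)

Out-of-order index pairs (0-indexed):
(0,1): I > C
That's 1 pair.

1 out-of-order pair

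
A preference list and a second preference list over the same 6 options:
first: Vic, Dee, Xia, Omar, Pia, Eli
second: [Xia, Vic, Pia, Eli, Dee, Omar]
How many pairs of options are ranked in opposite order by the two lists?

6 pairs

Assign each item its position (1..6) in the first ordering, then rewrite the second ordering as that position sequence:
positions: Vic→1, Dee→2, Xia→3, Omar→4, Pia→5, Eli→6
second ordering as positions: [3, 1, 5, 6, 2, 4]
Discordant pairs = inversions in this position sequence.
3: 1, 2 → 2
1: 0
5: 2, 4 → 2
6: 2, 4 → 2
2: 0
4: 0
Total: 2 + 0 + 2 + 2 + 0 + 0 = 6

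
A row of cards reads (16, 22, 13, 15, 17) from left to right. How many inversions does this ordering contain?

Inversion pairs (indices are 0-based):
(0,2): 16 > 13
(0,3): 16 > 15
(1,2): 22 > 13
(1,3): 22 > 15
(1,4): 22 > 17
That's 5 pairs.

5 out-of-order pairs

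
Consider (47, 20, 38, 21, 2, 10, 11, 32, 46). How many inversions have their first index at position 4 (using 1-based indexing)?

The element at index 4 is 21.
Elements after it: 2, 10, 11, 32, 46
Those smaller than 21: 2, 10, 11

3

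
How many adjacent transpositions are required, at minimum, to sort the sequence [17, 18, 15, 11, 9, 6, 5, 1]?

The minimum number of adjacent swaps to sort an array equals its inversion count, since every such swap removes exactly one inversion.
Count inversions — for each element, later elements that are smaller:
17: 15, 11, 9, 6, 5, 1 → 6
18: 15, 11, 9, 6, 5, 1 → 6
15: 11, 9, 6, 5, 1 → 5
11: 9, 6, 5, 1 → 4
9: 6, 5, 1 → 3
6: 5, 1 → 2
5: 1 → 1
1: none → 0
Total inversions: 6 + 6 + 5 + 4 + 3 + 2 + 1 + 0 = 27

27 swaps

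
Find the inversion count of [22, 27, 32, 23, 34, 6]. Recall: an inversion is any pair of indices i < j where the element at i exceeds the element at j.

7

Listing every pair i<j with a[i]>a[j] (using 1-based positions):
(1,6): 22 > 6
(2,4): 27 > 23
(2,6): 27 > 6
(3,4): 32 > 23
(3,6): 32 > 6
(4,6): 23 > 6
(5,6): 34 > 6
That's 7 pairs.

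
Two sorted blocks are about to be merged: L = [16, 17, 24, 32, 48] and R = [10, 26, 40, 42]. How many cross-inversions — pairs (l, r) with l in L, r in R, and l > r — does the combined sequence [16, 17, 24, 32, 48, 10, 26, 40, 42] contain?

9

Take each right-half value and tally the left-half values above it:
r = 10: 16, 17, 24, 32, 48 → 5
r = 26: 32, 48 → 2
r = 40: 48 → 1
r = 42: 48 → 1
Cross-inversions: 5 + 2 + 1 + 1 = 9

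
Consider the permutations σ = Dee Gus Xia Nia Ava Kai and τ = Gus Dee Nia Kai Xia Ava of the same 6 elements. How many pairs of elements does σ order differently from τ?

Discordant pairs: 4

Assign each item its position (1..6) in the first ordering, then rewrite the second ordering as that position sequence:
positions: Dee→1, Gus→2, Xia→3, Nia→4, Ava→5, Kai→6
second ordering as positions: [2, 1, 4, 6, 3, 5]
Discordant pairs = inversions in this position sequence.
2: 1 → 1
1: 0
4: 3 → 1
6: 3, 5 → 2
3: 0
5: 0
Total: 1 + 0 + 1 + 2 + 0 + 0 = 4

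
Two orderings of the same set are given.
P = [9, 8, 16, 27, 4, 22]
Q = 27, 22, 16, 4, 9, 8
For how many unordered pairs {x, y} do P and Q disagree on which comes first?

There are 11 disagreeing pairs.

Assign each item its position (1..6) in the first ordering, then rewrite the second ordering as that position sequence:
positions: 9→1, 8→2, 16→3, 27→4, 4→5, 22→6
second ordering as positions: [4, 6, 3, 5, 1, 2]
Discordant pairs = inversions in this position sequence.
4: 3, 1, 2 → 3
6: 3, 5, 1, 2 → 4
3: 1, 2 → 2
5: 1, 2 → 2
1: 0
2: 0
Total: 3 + 4 + 2 + 2 + 0 + 0 = 11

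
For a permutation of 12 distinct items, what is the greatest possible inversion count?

The maximum occurs when the array is in strictly decreasing order: every one of the C(12, 2) pairs is inverted.
C(12, 2) = 12·11/2 = 66

66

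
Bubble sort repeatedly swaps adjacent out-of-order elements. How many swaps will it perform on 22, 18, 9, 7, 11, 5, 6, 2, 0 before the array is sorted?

Minimum adjacent swaps = number of inversions (each swap of adjacent out-of-order elements removes one inversion and no swap can remove more).
Count inversions — for each element, later elements that are smaller:
22: 18, 9, 7, 11, 5, 6, 2, 0 → 8
18: 9, 7, 11, 5, 6, 2, 0 → 7
9: 7, 5, 6, 2, 0 → 5
7: 5, 6, 2, 0 → 4
11: 5, 6, 2, 0 → 4
5: 2, 0 → 2
6: 2, 0 → 2
2: 0 → 1
0: none → 0
Total inversions: 8 + 7 + 5 + 4 + 4 + 2 + 2 + 1 + 0 = 33

33 swaps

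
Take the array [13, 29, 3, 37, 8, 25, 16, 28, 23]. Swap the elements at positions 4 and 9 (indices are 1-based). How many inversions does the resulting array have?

Inversions: 11

Positions 4 and 9 hold 37 and 23; after swapping, the array is [13, 29, 3, 23, 8, 25, 16, 28, 37].
Sweep left to right; for each value list the smaller values that follow it:
13: 2
29: 6
3: 0
23: 2
8: 0
25: 1
16: 0
28: 0
37: 0
Sum: 2 + 6 + 0 + 2 + 0 + 1 + 0 + 0 + 0 = 11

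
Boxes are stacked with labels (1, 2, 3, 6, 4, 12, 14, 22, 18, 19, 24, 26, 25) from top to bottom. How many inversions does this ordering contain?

4 inversions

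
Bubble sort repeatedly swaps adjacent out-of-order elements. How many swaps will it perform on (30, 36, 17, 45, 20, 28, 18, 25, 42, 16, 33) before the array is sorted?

30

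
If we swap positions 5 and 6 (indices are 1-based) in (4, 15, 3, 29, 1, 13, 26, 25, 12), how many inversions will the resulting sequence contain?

Positions 5 and 6 hold 1 and 13; after swapping, the array is [4, 15, 3, 29, 13, 1, 26, 25, 12].
For each element, count later entries that are smaller:
4: 2
15: 4
3: 1
29: 5
13: 2
1: 0
26: 2
25: 1
12: 0
Sum: 2 + 4 + 1 + 5 + 2 + 0 + 2 + 1 + 0 = 17

17 inversions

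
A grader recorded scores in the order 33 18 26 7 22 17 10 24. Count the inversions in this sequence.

18

Count, for each position, how many later elements it exceeds:
33 → 18, 26, 7, 22, 17, 10, 24 → 7
18 → 7, 17, 10 → 3
26 → 7, 22, 17, 10, 24 → 5
7 → none → 0
22 → 17, 10 → 2
17 → 10 → 1
10 → none → 0
24 → none → 0
Sum: 7 + 3 + 5 + 0 + 2 + 1 + 0 + 0 = 18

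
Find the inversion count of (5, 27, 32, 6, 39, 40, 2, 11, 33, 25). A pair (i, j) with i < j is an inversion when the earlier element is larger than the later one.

Out-of-order pairs: 19

Sweep left to right; for each value list the smaller values that follow it:
5 → 2 → 1
27 → 6, 2, 11, 25 → 4
32 → 6, 2, 11, 25 → 4
6 → 2 → 1
39 → 2, 11, 33, 25 → 4
40 → 2, 11, 33, 25 → 4
2 → none → 0
11 → none → 0
33 → 25 → 1
25 → none → 0
Sum: 1 + 4 + 4 + 1 + 4 + 4 + 0 + 0 + 1 + 0 = 19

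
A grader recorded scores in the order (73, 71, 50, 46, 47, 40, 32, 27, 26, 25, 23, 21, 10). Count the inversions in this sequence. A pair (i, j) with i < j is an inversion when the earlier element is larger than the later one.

77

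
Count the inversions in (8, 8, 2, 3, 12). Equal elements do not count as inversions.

Inversions: 4

Listing every pair i<j with a[i]>a[j] (using 0-based positions):
(0,2): 8 > 2
(0,3): 8 > 3
(1,2): 8 > 2
(1,3): 8 > 3
That's 4 pairs.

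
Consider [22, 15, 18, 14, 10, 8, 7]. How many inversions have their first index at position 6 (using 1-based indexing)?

1

The element at index 6 is 8.
Elements after it: 7
Those smaller than 8: 7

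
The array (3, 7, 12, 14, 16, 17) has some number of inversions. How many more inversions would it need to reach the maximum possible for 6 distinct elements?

15 inversions short

Maximum inversions for 6 distinct elements is C(6, 2) = 6·5/2 = 15.
Current inversions — for each element, count later smaller elements:
3: 0
7: 0
12: 0
14: 0
16: 0
17: 0
Current total: 0 + 0 + 0 + 0 + 0 + 0 = 0
Shortfall: 15 − 0 = 15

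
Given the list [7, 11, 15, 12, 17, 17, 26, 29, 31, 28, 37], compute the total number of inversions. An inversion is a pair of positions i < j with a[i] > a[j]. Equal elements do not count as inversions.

Count, for each position, how many later elements it exceeds:
7: 0
11: 0
15: 1
12: 0
17: 0
17: 0
26: 0
29: 1
31: 1
28: 0
37: 0
Sum: 0 + 0 + 1 + 0 + 0 + 0 + 0 + 1 + 1 + 0 + 0 = 3

3 inversions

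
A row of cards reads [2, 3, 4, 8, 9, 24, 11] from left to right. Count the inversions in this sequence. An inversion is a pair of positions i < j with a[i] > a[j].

There is 1 out-of-order pair.

Count, for each position, how many later elements it exceeds:
2: 0
3: 0
4: 0
8: 0
9: 0
24: 1
11: 0
Sum: 0 + 0 + 0 + 0 + 0 + 1 + 0 = 1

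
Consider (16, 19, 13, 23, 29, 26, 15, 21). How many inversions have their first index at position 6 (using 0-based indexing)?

The element at index 6 is 15.
Elements after it: 21
None of them are smaller than 15.

0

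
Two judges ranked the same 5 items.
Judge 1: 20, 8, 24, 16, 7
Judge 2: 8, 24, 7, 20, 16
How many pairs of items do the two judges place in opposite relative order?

Assign each item its position (1..5) in the first ordering, then rewrite the second ordering as that position sequence:
positions: 20→1, 8→2, 24→3, 16→4, 7→5
second ordering as positions: [2, 3, 5, 1, 4]
Discordant pairs = inversions in this position sequence.
2: 1 → 1
3: 1 → 1
5: 1, 4 → 2
1: 0
4: 0
Total: 1 + 1 + 2 + 0 + 0 = 4

4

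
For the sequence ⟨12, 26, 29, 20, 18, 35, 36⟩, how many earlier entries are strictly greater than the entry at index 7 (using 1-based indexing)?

0 such elements

The element at index 7 is 36.
Elements before it: 12, 26, 29, 20, 18, 35
None of them are larger than 36.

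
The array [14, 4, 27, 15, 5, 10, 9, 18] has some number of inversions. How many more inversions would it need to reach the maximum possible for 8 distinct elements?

15

Maximum inversions for 8 distinct elements is C(8, 2) = 8·7/2 = 28.
Current inversions — for each element, count later smaller elements:
14: 4
4: 0
27: 5
15: 3
5: 0
10: 1
9: 0
18: 0
Current total: 4 + 0 + 5 + 3 + 0 + 1 + 0 + 0 = 13
Shortfall: 28 − 13 = 15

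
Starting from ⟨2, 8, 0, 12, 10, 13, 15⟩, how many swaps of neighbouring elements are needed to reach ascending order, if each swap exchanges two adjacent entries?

3

Each adjacent swap fixes exactly one inversion, so the minimum swap count equals the number of inversions.
Count inversions — for each element, later elements that are smaller:
2: 0 → 1
8: 0 → 1
0: none → 0
12: 10 → 1
10: none → 0
13: none → 0
15: none → 0
Total inversions: 1 + 1 + 0 + 1 + 0 + 0 + 0 = 3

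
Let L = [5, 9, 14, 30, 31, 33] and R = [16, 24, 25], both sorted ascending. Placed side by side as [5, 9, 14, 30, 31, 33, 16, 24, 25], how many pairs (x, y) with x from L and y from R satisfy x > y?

9

For each element r of the right run, count left-run elements greater than r:
r = 16: 30, 31, 33 → 3
r = 24: 30, 31, 33 → 3
r = 25: 30, 31, 33 → 3
Cross-inversions: 3 + 3 + 3 = 9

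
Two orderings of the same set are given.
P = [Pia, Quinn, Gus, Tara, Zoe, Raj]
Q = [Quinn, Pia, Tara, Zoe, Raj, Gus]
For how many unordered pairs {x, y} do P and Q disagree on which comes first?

Assign each item its position (1..6) in the first ordering, then rewrite the second ordering as that position sequence:
positions: Pia→1, Quinn→2, Gus→3, Tara→4, Zoe→5, Raj→6
second ordering as positions: [2, 1, 4, 5, 6, 3]
Discordant pairs = inversions in this position sequence.
2: 1 → 1
1: 0
4: 3 → 1
5: 3 → 1
6: 3 → 1
3: 0
Total: 1 + 0 + 1 + 1 + 1 + 0 = 4

There are 4 disagreeing pairs.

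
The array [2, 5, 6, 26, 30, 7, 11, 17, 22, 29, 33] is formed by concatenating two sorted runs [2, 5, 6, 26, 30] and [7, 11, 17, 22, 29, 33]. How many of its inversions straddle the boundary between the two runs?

For each element r of the right run, count left-run elements greater than r:
r = 7: 26, 30 → 2
r = 11: 26, 30 → 2
r = 17: 26, 30 → 2
r = 22: 26, 30 → 2
r = 29: 30 → 1
r = 33: none → 0
Cross-inversions: 2 + 2 + 2 + 2 + 1 + 0 = 9

9 split inversions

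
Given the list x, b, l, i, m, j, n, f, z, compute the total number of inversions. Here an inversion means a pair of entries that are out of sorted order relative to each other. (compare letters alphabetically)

For each element, count later entries that are smaller:
x: 7
b: 0
l: 3
i: 1
m: 2
j: 1
n: 1
f: 0
z: 0
Sum: 7 + 0 + 3 + 1 + 2 + 1 + 1 + 0 + 0 = 15

15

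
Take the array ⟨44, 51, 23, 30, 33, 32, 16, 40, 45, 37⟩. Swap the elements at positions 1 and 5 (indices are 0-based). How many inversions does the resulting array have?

Positions 1 and 5 hold 51 and 32; after swapping, the array is [44, 32, 23, 30, 33, 51, 16, 40, 45, 37].
Count, for each position, how many later elements it exceeds:
44: 7
32: 3
23: 1
30: 1
33: 1
51: 4
16: 0
40: 1
45: 1
37: 0
Sum: 7 + 3 + 1 + 1 + 1 + 4 + 0 + 1 + 1 + 0 = 19

19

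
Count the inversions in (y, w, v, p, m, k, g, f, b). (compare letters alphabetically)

36 inversions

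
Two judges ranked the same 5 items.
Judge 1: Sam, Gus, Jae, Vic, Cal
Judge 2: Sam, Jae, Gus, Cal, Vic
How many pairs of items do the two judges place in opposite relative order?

2 discordant pairs

Assign each item its position (1..5) in the first ordering, then rewrite the second ordering as that position sequence:
positions: Sam→1, Gus→2, Jae→3, Vic→4, Cal→5
second ordering as positions: [1, 3, 2, 5, 4]
Discordant pairs = inversions in this position sequence.
1: 0
3: 2 → 1
2: 0
5: 4 → 1
4: 0
Total: 0 + 1 + 0 + 1 + 0 = 2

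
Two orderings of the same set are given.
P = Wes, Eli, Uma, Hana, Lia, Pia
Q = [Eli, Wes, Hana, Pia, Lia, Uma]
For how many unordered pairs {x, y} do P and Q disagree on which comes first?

5

Assign each item its position (1..6) in the first ordering, then rewrite the second ordering as that position sequence:
positions: Wes→1, Eli→2, Uma→3, Hana→4, Lia→5, Pia→6
second ordering as positions: [2, 1, 4, 6, 5, 3]
Discordant pairs = inversions in this position sequence.
2: 1 → 1
1: 0
4: 3 → 1
6: 5, 3 → 2
5: 3 → 1
3: 0
Total: 1 + 0 + 1 + 2 + 1 + 0 = 5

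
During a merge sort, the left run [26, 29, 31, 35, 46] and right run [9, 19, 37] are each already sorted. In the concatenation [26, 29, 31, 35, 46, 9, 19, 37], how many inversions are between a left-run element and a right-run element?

Split inversions: 11

Take each right-half value and tally the left-half values above it:
r = 9: 26, 29, 31, 35, 46 → 5
r = 19: 26, 29, 31, 35, 46 → 5
r = 37: 46 → 1
Cross-inversions: 5 + 5 + 1 = 11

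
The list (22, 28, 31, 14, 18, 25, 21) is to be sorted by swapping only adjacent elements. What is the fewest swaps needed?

12

Each adjacent swap fixes exactly one inversion, so the minimum swap count equals the number of inversions.
Count inversions — for each element, later elements that are smaller:
22: 14, 18, 21 → 3
28: 14, 18, 25, 21 → 4
31: 14, 18, 25, 21 → 4
14: none → 0
18: none → 0
25: 21 → 1
21: none → 0
Total inversions: 3 + 4 + 4 + 0 + 0 + 1 + 0 = 12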